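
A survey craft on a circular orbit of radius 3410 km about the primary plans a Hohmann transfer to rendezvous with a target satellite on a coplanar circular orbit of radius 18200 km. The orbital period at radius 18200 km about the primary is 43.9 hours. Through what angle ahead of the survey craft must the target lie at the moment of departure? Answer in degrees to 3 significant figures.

From Kepler's third law T² = 4π²r³/μ at r = 18200 km, T = 43.9 hours = 43.9 × 3600 s = 1.5804×10^5 s: μ = 4π²r³/T² = 9528.84 km³/s².
Transfer-ellipse semi-major axis a_t = (r₁ + r₂)/2 = (3410 + 18200)/2 = 10805 km.
The half-period of the transfer ellipse is t = π√(a_t³/μ) = 36147 s.
The target's mean motion on its circular orbit is ω₂ = √(μ/r₂³) = 3.9757×10^-5 rad/s.
Angle swept by the target during transfer: ω₂·t = 1.4371 rad = 82.34°.
The survey craft traverses 180° on the transfer ellipse, so the target must lead by 180° − 82.34° = 97.7°.

φ = 97.7°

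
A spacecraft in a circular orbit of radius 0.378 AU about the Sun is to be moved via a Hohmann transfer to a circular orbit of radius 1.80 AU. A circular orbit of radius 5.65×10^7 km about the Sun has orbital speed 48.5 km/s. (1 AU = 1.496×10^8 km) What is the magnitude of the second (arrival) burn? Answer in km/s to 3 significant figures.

From the circular-orbit relation v² = μ/r at r = 5.65×10^7 km: μ = v²r = (48.5)² × 5.65×10^7 = 1.32902×10^11 km³/s².
In km: r₁ = 0.378 × 1.496×10^8 = 5.65488×10^7 km; r₂ = 1.80 × 1.496×10^8 = 2.6928×10^8 km.
The Hohmann ellipse has a_t = (r₁ + r₂)/2 = 1.629144×10^8 km.
On the circular orbit at r = 2.6928×10^8 km, v_c = √(μ/r) = 22.216 km/s.
Vis-viva on the transfer ellipse at r = 2.6928×10^8 km gives v_t = √[μ(2/r − 1/a_t)] = 13.089 km/s.
Δv₂ = |v_t − v_c| = |13.089 − 22.216| = 9.127 km/s.

Δv₂ = 9.13 km/s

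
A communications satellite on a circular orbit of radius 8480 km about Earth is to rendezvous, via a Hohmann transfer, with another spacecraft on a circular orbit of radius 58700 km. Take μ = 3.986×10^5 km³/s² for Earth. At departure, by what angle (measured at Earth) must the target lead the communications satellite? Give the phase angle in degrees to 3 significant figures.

φ = 102°

The Hohmann ellipse has a_t = (r₁ + r₂)/2 = 33590 km.
The half-period of the transfer ellipse is t = π√(a_t³/μ) = 30630 s.
Target angular speed ω₂ = √(μ/r₂³) = 4.439×10^-5 rad/s.
Angle swept by the target during transfer: ω₂·t = 1.360 rad = 77.92°.
The communications satellite traverses 180° on the transfer ellipse, so the target must lead by 180° − 77.92° = 102°.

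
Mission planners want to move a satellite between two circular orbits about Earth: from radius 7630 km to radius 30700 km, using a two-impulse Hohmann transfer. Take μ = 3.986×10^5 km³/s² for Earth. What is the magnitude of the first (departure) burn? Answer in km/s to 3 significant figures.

Semi-major axis of the transfer orbit: a_t = (7630 + 30700)/2 = 19165 km.
Circular speed at r = 7630 km: v_c = √(μ/r) = 7.228 km/s.
Vis-viva on the transfer ellipse at r = 7630 km gives v_t = √[μ(2/r − 1/a_t)] = 9.148 km/s.
Δv₁ = |v_t − v_c| = |9.148 − 7.228| = 1.920 km/s.

Δv₁ = 1.92 km/s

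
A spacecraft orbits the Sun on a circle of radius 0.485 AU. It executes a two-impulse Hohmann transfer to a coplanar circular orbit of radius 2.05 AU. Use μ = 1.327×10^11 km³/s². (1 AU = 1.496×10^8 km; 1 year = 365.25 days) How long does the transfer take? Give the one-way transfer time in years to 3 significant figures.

t = 0.714 years

In km: r₁ = 0.485 × 1.496×10^8 = 7.2556×10^7 km; r₂ = 2.05 × 1.496×10^8 = 3.0668×10^8 km.
The Hohmann ellipse has a_t = (r₁ + r₂)/2 = 1.89618×10^8 km.
Half the transfer-orbit period gives t = π√(a_t³/μ) = 2.252×10^7 s.
Converting: 2.252×10^7 s ÷ 3.15576×10^7 s/year (365.25 × 86400) = 0.714 years.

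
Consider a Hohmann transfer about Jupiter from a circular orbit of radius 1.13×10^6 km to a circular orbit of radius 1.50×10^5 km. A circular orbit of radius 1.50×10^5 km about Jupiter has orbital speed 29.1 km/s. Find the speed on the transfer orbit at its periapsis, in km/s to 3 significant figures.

v = 38.7 km/s

From the circular-orbit relation v² = μ/r at r = 1.50×10^5 km: μ = v²r = (29.1)² × 1.50×10^5 = 1.27022×10^8 km³/s².
Semi-major axis of the transfer orbit: a_t = (1.130×10^6 + 1.500×10^5)/2 = 6.400×10^5 km.
The periapsis of the transfer ellipse is at r = 1.500×10^5 km.
Applying v² = μ(2/r − 1/a_t): v = 38.67 km/s.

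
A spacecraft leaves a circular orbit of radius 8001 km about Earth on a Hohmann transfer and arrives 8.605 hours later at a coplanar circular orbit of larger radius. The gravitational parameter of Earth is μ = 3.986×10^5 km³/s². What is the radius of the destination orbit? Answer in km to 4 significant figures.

r₂ = 59680 km

Transfer time t = 8.605 hours = 30978 s, and t = π√(a_t³/μ).
So a_t = (μ t²/π²)^(1/3) = (3.986×10^5 × (30978)² / π²)^(1/3) = 33841 km.
Since a_t = (r₁ + r₂)/2, r₂ = 2a_t − r₁ = 2×33841 − 8001 = 59681 km.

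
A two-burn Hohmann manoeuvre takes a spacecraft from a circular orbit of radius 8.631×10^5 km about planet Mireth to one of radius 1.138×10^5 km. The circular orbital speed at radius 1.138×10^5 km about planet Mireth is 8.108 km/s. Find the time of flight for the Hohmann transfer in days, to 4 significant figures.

From the circular-orbit relation v² = μ/r at r = 1.138×10^5 km: μ = v²r = (8.108)² × 1.138×10^5 = 7.48117×10^6 km³/s².
The Hohmann ellipse has a_t = (r₁ + r₂)/2 = 4.8845×10^5 km.
Transfer time t = π√(a_t³/μ) = π√((4.8845×10^5)³ / 7.48117×10^6) = 3.921×10^5 s.
Converting: 3.921×10^5 s ÷ 86400 s/day = 4.538 days.

t = 4.538 days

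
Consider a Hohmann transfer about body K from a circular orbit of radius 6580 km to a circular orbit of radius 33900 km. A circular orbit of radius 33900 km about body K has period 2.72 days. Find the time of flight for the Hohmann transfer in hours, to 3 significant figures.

From Kepler's third law T² = 4π²r³/μ at r = 33900 km, T = 2.72 days = 2.72 × 86400 s = 2.35008×10^5 s: μ = 4π²r³/T² = 27848.0 km³/s².
Transfer-ellipse semi-major axis a_t = (r₁ + r₂)/2 = (6580 + 33900)/2 = 20240 km.
Half the transfer-orbit period gives t = π√(a_t³/μ) = 54210 s.
Converting: 54210 s ÷ 3600 s/hour = 15.1 hours.

t = 15.1 hours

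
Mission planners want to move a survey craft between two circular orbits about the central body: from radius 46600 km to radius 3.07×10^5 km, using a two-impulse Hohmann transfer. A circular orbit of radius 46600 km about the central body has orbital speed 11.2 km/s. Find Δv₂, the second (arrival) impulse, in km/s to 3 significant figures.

Δv₂ = 2.12 km/s

From the circular-orbit relation v² = μ/r at r = 46600 km: μ = v²r = (11.2)² × 46600 = 5.84550×10^6 km³/s².
Semi-major axis of the transfer orbit: a_t = (46600 + 3.070×10^5)/2 = 1.768×10^5 km.
Circular speed at r = 3.070×10^5 km: v_c = √(μ/r) = 4.3636 km/s.
Vis-viva on the transfer ellipse at r = 3.070×10^5 km gives v_t = √[μ(2/r − 1/a_t)] = 2.2402 km/s.
Δv₂ = |v_t − v_c| = |2.2402 − 4.3636| = 2.123 km/s.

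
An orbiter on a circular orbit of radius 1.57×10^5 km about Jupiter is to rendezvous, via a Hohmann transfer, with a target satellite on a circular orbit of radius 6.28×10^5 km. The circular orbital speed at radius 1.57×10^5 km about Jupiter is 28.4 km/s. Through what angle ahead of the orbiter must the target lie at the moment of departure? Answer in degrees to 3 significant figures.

From the circular-orbit relation v² = μ/r at r = 1.57×10^5 km: μ = v²r = (28.4)² × 1.57×10^5 = 1.26630×10^8 km³/s².
Semi-major axis of the transfer orbit: a_t = (1.570×10^5 + 6.280×10^5)/2 = 3.925×10^5 km.
The half-period of the transfer ellipse is t = π√(a_t³/μ) = 68650.1 s.
Target angular speed ω₂ = √(μ/r₂³) = 2.26115×10^-5 rad/s.
Angle swept by the target during transfer: ω₂·t = 1.5523 rad = 88.94°.
The orbiter traverses 180° on the transfer ellipse, so the target must lead by 180° − 88.94° = 91.1°.

φ = 91.1°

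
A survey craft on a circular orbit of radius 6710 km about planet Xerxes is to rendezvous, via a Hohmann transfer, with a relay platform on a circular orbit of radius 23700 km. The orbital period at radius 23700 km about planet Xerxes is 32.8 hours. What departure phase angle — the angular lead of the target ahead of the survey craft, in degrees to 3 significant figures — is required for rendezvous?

From Kepler's third law T² = 4π²r³/μ at r = 23700 km, T = 32.8 hours = 32.8 × 3600 s = 1.1808×10^5 s: μ = 4π²r³/T² = 37692.3 km³/s².
Transfer-ellipse semi-major axis a_t = (r₁ + r₂)/2 = (6710 + 23700)/2 = 15205 km.
Transfer time t = π√(a_t³/μ) = 30340 s.
Target angular speed ω₂ = √(μ/r₂³) = 5.321×10^-5 rad/s.
Angle swept by the target during transfer: ω₂·t = 1.6144 rad = 92.50°.
Arrival is 180° from departure on the ellipse, so φ = 180° − 92.50° = 87.5°.

φ = 87.5°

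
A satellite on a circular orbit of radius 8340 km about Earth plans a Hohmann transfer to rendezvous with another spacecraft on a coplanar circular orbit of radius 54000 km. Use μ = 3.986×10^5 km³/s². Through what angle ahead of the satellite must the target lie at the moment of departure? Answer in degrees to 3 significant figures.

φ = 101°

Transfer-ellipse semi-major axis a_t = (r₁ + r₂)/2 = (8340 + 54000)/2 = 31170 km.
The half-period of the transfer ellipse is t = π√(a_t³/μ) = 27383 s.
Target angular speed ω₂ = √(μ/r₂³) = 5.0313×10^-5 rad/s.
Angle swept by the target during transfer: ω₂·t = 1.3777 rad = 78.94°.
The satellite traverses 180° on the transfer ellipse, so the target must lead by 180° − 78.94° = 101°.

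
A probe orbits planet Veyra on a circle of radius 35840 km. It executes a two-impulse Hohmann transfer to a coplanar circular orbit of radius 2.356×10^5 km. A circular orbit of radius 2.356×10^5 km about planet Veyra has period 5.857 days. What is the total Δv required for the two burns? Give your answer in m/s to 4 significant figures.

From Kepler's third law T² = 4π²r³/μ at r = 2.356×10^5 km, T = 5.857 days = 5.857 × 86400 s = 5.060448×10^5 s: μ = 4π²r³/T² = 2.01608×10^6 km³/s².
Transfer-ellipse semi-major axis a_t = (r₁ + r₂)/2 = (35840 + 2.356×10^5)/2 = 1.3572×10^5 km.
Circular speed at r₁: v₁ = √(μ/r₁) = √(2.01608×10^6/35840) = 7.500 km/s.
Transfer-orbit speed at r₁ (vis-viva equation): v_p = √[μ(2/r₁ − 1/a_t)] = 9.882 km/s.
First burn Δv₁ = |v_p − v₁| = 2.382 km/s.
Circular speed at r₂: v₂ = √(μ/r₂) = 2.925 km/s.
Transfer-orbit speed at r₂: v_a = √[μ(2/r₂ − 1/a_t)] = 1.503 km/s.
Second burn Δv₂ = |v₂ − v_a| = 1.422 km/s.
Δv = Δv₁ + Δv₂ = 2.382 + 1.422 = 3.804 km/s.

Δv = 3804 m/s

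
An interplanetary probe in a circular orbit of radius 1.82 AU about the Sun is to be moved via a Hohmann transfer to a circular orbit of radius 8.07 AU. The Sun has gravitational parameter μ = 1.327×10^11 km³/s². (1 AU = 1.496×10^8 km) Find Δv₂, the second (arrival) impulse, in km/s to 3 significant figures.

Δv₂ = 4.12 km/s

In km: r₁ = 1.82 × 1.496×10^8 = 2.72272×10^8 km; r₂ = 8.07 × 1.496×10^8 = 1.207272×10^9 km.
The Hohmann ellipse has a_t = (r₁ + r₂)/2 = 7.39772×10^8 km.
Circular speed at r = 1.207272×10^9 km: v_c = √(μ/r) = 10.484 km/s.
Transfer-orbit speed at the same r (vis-viva, a = a_t): v_t = √[μ(2/r − 1/a_t)] = 6.3604 km/s.
Δv₂ = |v_t − v_c| = |6.3604 − 10.484| = 4.124 km/s.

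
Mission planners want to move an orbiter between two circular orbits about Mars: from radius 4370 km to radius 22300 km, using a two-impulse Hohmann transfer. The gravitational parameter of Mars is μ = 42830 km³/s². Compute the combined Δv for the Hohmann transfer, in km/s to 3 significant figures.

Δv = 1.51 km/s

Semi-major axis of the transfer orbit: a_t = (4370 + 22300)/2 = 13335 km.
At r₁ the circular-orbit speed is v₁ = √(μ/r₁) = 3.13064 km/s.
Transfer-orbit speed at r₁ (v² = μ(2/r − 1/a)): v_p = √[μ(2/r₁ − 1/a_t)] = 4.04845 km/s.
First burn Δv₁ = |v_p − v₁| = 0.9178 km/s.
At r₂, v₂ = √(μ/r₂) = 1.38587 km/s.
Transfer-orbit speed at r₂: v_a = √[μ(2/r₂ − 1/a_t)] = 0.793352 km/s.
Second burn Δv₂ = |v₂ − v_a| = 0.5925 km/s.
Total Δv = Δv₁ + Δv₂ = 1.510 km/s.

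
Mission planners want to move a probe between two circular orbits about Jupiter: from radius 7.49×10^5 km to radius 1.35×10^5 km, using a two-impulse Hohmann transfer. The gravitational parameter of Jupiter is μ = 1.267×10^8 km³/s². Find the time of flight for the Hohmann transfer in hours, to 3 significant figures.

Semi-major axis of the transfer orbit: a_t = (7.490×10^5 + 1.350×10^5)/2 = 4.420×10^5 km.
Transfer time t = π√(a_t³/μ) = π√((4.420×10^5)³ / 1.267×10^8) = 82020 s.
Converting: 82020 s ÷ 3600 s/hour = 22.8 hours.

t = 22.8 hours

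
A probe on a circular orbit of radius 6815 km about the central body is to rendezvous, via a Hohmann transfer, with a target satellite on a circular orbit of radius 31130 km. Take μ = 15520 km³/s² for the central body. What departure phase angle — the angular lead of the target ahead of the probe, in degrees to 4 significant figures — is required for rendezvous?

Transfer-ellipse semi-major axis a_t = (r₁ + r₂)/2 = (6815 + 31130)/2 = 18972.5 km.
The half-period of the transfer ellipse is t = π√(a_t³/μ) = 65900.8 s.
Target angular speed ω₂ = √(μ/r₂³) = 2.26818×10^-5 rad/s.
Angle swept by the target during transfer: ω₂·t = 1.4947 rad = 85.64°.
The probe traverses 180° on the transfer ellipse, so the target must lead by 180° − 85.64° = 94.36°.

φ = 94.36°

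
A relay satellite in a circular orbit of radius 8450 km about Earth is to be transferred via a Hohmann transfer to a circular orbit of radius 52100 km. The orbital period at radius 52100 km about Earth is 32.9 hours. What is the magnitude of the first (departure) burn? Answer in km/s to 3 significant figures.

Δv₁ = 2.14 km/s

From Kepler's third law T² = 4π²r³/μ at r = 52100 km, T = 32.9 hours = 32.9 × 3600 s = 1.1844×10^5 s: μ = 4π²r³/T² = 3.97994×10^5 km³/s².
The Hohmann ellipse has a_t = (r₁ + r₂)/2 = 30275 km.
Circular speed at r = 8450 km: v_c = √(μ/r) = 6.863 km/s.
Vis-viva on the transfer ellipse at r = 8450 km gives v_t = √[μ(2/r − 1/a_t)] = 9.003 km/s.
Δv₁ = |v_t − v_c| = |9.003 − 6.863| = 2.140 km/s.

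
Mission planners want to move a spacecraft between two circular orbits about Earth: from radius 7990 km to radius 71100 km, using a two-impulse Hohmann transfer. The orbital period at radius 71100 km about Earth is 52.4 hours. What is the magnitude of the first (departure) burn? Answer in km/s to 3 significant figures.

From Kepler's third law T² = 4π²r³/μ at r = 71100 km, T = 52.4 hours = 52.4 × 3600 s = 1.8864×10^5 s: μ = 4π²r³/T² = 3.98750×10^5 km³/s².
The Hohmann ellipse has a_t = (r₁ + r₂)/2 = 39545 km.
Circular speed at r = 7990 km: v_c = √(μ/r) = 7.0644 km/s.
Vis-viva on the transfer ellipse at r = 7990 km gives v_t = √[μ(2/r − 1/a_t)] = 9.4725 km/s.
Δv₁ = |v_t − v_c| = |9.4725 − 7.0644| = 2.408 km/s.

Δv₁ = 2.41 km/s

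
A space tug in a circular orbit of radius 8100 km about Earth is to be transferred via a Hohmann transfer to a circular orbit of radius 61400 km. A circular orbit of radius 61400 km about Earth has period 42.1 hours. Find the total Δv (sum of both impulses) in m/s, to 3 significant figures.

From Kepler's third law T² = 4π²r³/μ at r = 61400 km, T = 42.1 hours = 42.1 × 3600 s = 1.5156×10^5 s: μ = 4π²r³/T² = 3.97828×10^5 km³/s².
Semi-major axis of the transfer orbit: a_t = (8100 + 61400)/2 = 34750 km.
At r₁ the circular-orbit speed is v₁ = √(μ/r₁) = 7.0082 km/s.
On the transfer ellipse at r₁, v² = μ(2/r − 1/a) gives v_p = √[μ(2/r₁ − 1/a_t)] = 9.3156 km/s.
First burn Δv₁ = |v_p − v₁| = 2.307 km/s.
At r₂, v₂ = √(μ/r₂) = 2.54544 km/s.
Transfer-orbit speed at r₂: v_a = √[μ(2/r₂ − 1/a_t)] = 1.22893 km/s.
Second burn Δv₂ = |v₂ − v_a| = 1.317 km/s.
Total Δv = Δv₁ + Δv₂ = 3.624 km/s.

Δv = 3620 m/s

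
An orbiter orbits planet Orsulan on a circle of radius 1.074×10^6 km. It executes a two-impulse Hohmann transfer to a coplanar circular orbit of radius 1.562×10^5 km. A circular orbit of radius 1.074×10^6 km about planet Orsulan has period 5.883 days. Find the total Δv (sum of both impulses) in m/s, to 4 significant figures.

From Kepler's third law T² = 4π²r³/μ at r = 1.074×10^6 km, T = 5.883 days = 5.883 × 86400 s = 5.082912×10^5 s: μ = 4π²r³/T² = 1.89299×10^8 km³/s².
Semi-major axis of the transfer orbit: a_t = (1.074×10^6 + 1.562×10^5)/2 = 6.151×10^5 km.
At r₁ the circular-orbit speed is v₁ = √(μ/r₁) = 13.2761 km/s.
Transfer-orbit speed at r₁ (vis-viva equation): v_a = √[μ(2/r₁ − 1/a_t)] = 6.69020 km/s.
First burn Δv₁ = |v_a − v₁| = 6.5859 km/s.
Circular speed at r₂: v₂ = √(μ/r₂) = 34.812 km/s.
Transfer-orbit speed at r₂: v_p = √[μ(2/r₂ − 1/a_t)] = 46.000 km/s.
Second burn Δv₂ = |v₂ − v_p| = 11.188 km/s.
Δv = Δv₁ + Δv₂ = 6.5859 + 11.188 = 17.77 km/s.

Δv = 17770 m/s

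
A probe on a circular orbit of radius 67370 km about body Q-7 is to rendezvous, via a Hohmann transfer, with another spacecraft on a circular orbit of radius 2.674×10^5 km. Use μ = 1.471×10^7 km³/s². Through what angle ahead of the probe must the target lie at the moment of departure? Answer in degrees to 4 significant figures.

φ = 90.85°

Transfer-ellipse semi-major axis a_t = (r₁ + r₂)/2 = (67370 + 2.674×10^5)/2 = 1.67385×10^5 km.
The half-period of the transfer ellipse is t = π√(a_t³/μ) = 56090 s.
Target angular speed ω₂ = √(μ/r₂³) = 2.774×10^-5 rad/s.
Angle swept by the target during transfer: ω₂·t = 1.556 rad = 89.15°.
Arrival is 180° from departure on the ellipse, so φ = 180° − 89.15° = 90.85°.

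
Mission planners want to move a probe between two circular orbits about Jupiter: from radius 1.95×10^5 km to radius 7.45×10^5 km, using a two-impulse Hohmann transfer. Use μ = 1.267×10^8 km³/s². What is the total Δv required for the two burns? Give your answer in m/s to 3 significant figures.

The Hohmann ellipse has a_t = (r₁ + r₂)/2 = 4.700×10^5 km.
Circular speed at r₁: v₁ = √(μ/r₁) = √(1.267×10^8/1.950×10^5) = 25.490 km/s.
Transfer-orbit speed at r₁ (vis-viva): v_p = √[μ(2/r₁ − 1/a_t)] = 32.092 km/s.
First burn Δv₁ = |v_p − v₁| = 6.602 km/s.
At r₂, v₂ = √(μ/r₂) = 13.041 km/s.
Transfer-orbit speed at r₂: v_a = √[μ(2/r₂ − 1/a_t)] = 8.4000 km/s.
Second burn Δv₂ = |v₂ − v_a| = 4.641 km/s.
Δv = Δv₁ + Δv₂ = 6.602 + 4.641 = 11.24 km/s.

Δv = 11200 m/s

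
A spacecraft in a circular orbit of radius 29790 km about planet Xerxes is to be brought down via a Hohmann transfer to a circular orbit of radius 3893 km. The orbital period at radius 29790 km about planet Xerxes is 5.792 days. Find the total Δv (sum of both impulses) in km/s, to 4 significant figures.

Δv = 0.5356 km/s

From Kepler's third law T² = 4π²r³/μ at r = 29790 km, T = 5.792 days = 5.792 × 86400 s = 5.004288×10^5 s: μ = 4π²r³/T² = 4167.61 km³/s².
Semi-major axis of the transfer orbit: a_t = (29790 + 3893)/2 = 16841.5 km.
Circular speed at r₁: v₁ = √(μ/r₁) = √(4167.61/29790) = 0.3740 km/s.
Transfer-orbit speed at r₁ (v² = μ(2/r − 1/a)): v_a = √[μ(2/r₁ − 1/a_t)] = 0.1798 km/s.
First burn Δv₁ = |v_a − v₁| = 0.1942 km/s.
Circular speed at r₂: v₂ = √(μ/r₂) = 1.0347 km/s.
Transfer-orbit speed at r₂: v_p = √[μ(2/r₂ − 1/a_t)] = 1.3761 km/s.
Second burn Δv₂ = |v₂ − v_p| = 0.3414 km/s.
Total Δv = Δv₁ + Δv₂ = 0.5356 km/s.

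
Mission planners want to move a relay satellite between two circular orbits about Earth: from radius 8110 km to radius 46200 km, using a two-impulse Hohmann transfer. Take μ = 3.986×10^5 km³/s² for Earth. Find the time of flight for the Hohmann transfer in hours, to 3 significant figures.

t = 6.19 hours

Semi-major axis of the transfer orbit: a_t = (8110 + 46200)/2 = 27155 km.
Transfer time t = π√(a_t³/μ) = π√((27155)³ / 3.986×10^5) = 22270 s.
Converting: 22270 s ÷ 3600 s/hour = 6.19 hours.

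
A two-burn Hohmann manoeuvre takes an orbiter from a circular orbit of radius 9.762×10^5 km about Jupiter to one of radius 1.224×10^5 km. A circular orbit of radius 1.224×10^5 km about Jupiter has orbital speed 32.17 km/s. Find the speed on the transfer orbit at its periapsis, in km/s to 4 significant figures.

v = 42.89 km/s

From the circular-orbit relation v² = μ/r at r = 1.224×10^5 km: μ = v²r = (32.17)² × 1.224×10^5 = 1.26673×10^8 km³/s².
Transfer-ellipse semi-major axis a_t = (r₁ + r₂)/2 = (9.762×10^5 + 1.224×10^5)/2 = 5.493×10^5 km.
The periapsis of the transfer ellipse is at r = 1.224×10^5 km.
Applying v² = μ(2/r − 1/a_t): v = 42.89 km/s.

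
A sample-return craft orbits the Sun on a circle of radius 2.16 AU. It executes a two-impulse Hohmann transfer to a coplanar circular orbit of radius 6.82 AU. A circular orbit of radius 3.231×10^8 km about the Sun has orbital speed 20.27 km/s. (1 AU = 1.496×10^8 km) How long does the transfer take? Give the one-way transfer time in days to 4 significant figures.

From the circular-orbit relation v² = μ/r at r = 3.231×10^8 km: μ = v²r = (20.27)² × 3.231×10^8 = 1.32753×10^11 km³/s².
In km: r₁ = 2.16 × 1.496×10^8 = 3.23136×10^8 km; r₂ = 6.82 × 1.496×10^8 = 1.020272×10^9 km.
Transfer-ellipse semi-major axis a_t = (r₁ + r₂)/2 = (3.23136×10^8 + 1.020272×10^9)/2 = 6.71704×10^8 km.
Transfer time t = π√(a_t³/μ) = π√((6.71704×10^8)³ / 1.32753×10^11) = 1.501×10^8 s.
Converting: 1.501×10^8 s ÷ 86400 s/day = 1737 days.

t = 1737 days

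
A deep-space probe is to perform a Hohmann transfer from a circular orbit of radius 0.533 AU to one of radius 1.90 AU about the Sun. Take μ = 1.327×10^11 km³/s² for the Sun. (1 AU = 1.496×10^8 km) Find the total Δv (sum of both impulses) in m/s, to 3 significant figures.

Δv = 17500 m/s

In km: r₁ = 0.533 × 1.496×10^8 = 7.97368×10^7 km; r₂ = 1.90 × 1.496×10^8 = 2.8424×10^8 km.
Semi-major axis of the transfer orbit: a_t = (7.97368×10^7 + 2.8424×10^8)/2 = 1.819884×10^8 km.
At r₁ the circular-orbit speed is v₁ = √(μ/r₁) = 40.795 km/s.
On the transfer ellipse at r₁, v² = μ(2/r − 1/a) gives v_p = √[μ(2/r₁ − 1/a_t)] = 50.983 km/s.
First burn Δv₁ = |v_p − v₁| = 10.188 km/s.
At r₂, v₂ = √(μ/r₂) = 21.6069 km/s.
Transfer-orbit speed at r₂: v_a = √[μ(2/r₂ − 1/a_t)] = 14.3021 km/s.
Second burn Δv₂ = |v₂ − v_a| = 7.3048 km/s.
Δv = Δv₁ + Δv₂ = 10.188 + 7.3048 = 17.49 km/s.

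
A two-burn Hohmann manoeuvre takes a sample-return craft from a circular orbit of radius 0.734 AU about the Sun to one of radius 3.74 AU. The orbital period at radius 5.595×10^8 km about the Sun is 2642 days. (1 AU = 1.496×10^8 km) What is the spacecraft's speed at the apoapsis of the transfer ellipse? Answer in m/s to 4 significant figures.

v = 8822 m/s

From Kepler's third law T² = 4π²r³/μ at r = 5.595×10^8 km, T = 2642 days = 2642 × 86400 s = 2.282688×10^8 s: μ = 4π²r³/T² = 1.32699×10^11 km³/s².
In km: r₁ = 0.734 × 1.496×10^8 = 1.098064×10^8 km; r₂ = 3.74 × 1.496×10^8 = 5.59504×10^8 km.
The Hohmann ellipse has a_t = (r₁ + r₂)/2 = 3.346552×10^8 km.
At apoapsis, r = 5.59504×10^8 km.
From the vis-viva equation, v = √[μ(2/r − 1/a_t)] = 8.822 km/s.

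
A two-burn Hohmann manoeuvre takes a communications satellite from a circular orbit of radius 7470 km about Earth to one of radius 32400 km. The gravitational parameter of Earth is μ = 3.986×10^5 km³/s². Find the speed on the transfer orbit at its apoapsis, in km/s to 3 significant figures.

The Hohmann ellipse has a_t = (r₁ + r₂)/2 = 19935 km.
The apoapsis of the transfer ellipse is at r = 32400 km.
Vis-viva: v = √[μ(2/r − 1/a_t)] = √[3.986×10^5 × (2/32400 − 1/19935)] = 2.147 km/s.

v = 2.15 km/s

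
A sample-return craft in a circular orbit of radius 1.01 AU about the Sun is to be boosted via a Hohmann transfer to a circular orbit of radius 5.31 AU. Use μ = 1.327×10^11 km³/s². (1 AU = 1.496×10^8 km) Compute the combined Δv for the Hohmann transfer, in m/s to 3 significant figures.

In km: r₁ = 1.01 × 1.496×10^8 = 1.51096×10^8 km; r₂ = 5.31 × 1.496×10^8 = 7.94376×10^8 km.
Semi-major axis of the transfer orbit: a_t = (1.51096×10^8 + 7.94376×10^8)/2 = 4.72736×10^8 km.
Circular speed at r₁: v₁ = √(μ/r₁) = √(1.327×10^11/1.51096×10^8) = 29.635 km/s.
On the transfer ellipse at r₁, v² = μ(2/r − 1/a) gives v_p = √[μ(2/r₁ − 1/a_t)] = 38.416 km/s.
First burn Δv₁ = |v_p − v₁| = 8.781 km/s.
Circular speed at r₂: v₂ = √(μ/r₂) = 12.925 km/s.
Transfer-orbit speed at r₂: v_a = √[μ(2/r₂ − 1/a_t)] = 7.3070 km/s.
Second burn Δv₂ = |v₂ − v_a| = 5.618 km/s.
Total Δv = Δv₁ + Δv₂ = 14.40 km/s.

Δv = 14400 m/s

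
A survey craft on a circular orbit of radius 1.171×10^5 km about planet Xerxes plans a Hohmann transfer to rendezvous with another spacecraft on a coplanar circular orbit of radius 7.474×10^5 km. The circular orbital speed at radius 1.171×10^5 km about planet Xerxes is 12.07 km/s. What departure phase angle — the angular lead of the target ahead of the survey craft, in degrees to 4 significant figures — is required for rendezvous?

From the circular-orbit relation v² = μ/r at r = 1.171×10^5 km: μ = v²r = (12.07)² × 1.171×10^5 = 1.70597×10^7 km³/s².
The Hohmann ellipse has a_t = (r₁ + r₂)/2 = 4.3225×10^5 km.
Transfer time t = π√(a_t³/μ) = 2.16156×10^5 s.
Target angular speed ω₂ = √(μ/r₂³) = 6.39228×10^-6 rad/s.
Angle swept by the target during transfer: ω₂·t = 1.3817 rad = 79.17°.
Arrival is 180° from departure on the ellipse, so φ = 180° − 79.17° = 100.8°.

φ = 100.8°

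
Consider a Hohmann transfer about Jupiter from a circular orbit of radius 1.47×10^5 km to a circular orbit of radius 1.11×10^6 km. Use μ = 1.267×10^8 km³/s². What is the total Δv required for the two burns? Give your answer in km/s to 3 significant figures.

Transfer-ellipse semi-major axis a_t = (r₁ + r₂)/2 = (1.470×10^5 + 1.110×10^6)/2 = 6.285×10^5 km.
Circular speed at r₁: v₁ = √(μ/r₁) = √(1.267×10^8/1.470×10^5) = 29.3582 km/s.
On the transfer ellipse at r₁, vis-viva equation gives v_p = √[μ(2/r₁ − 1/a_t)] = 39.0156 km/s.
First burn Δv₁ = |v_p − v₁| = 9.657 km/s.
At r₂, v₂ = √(μ/r₂) = 10.684 km/s.
Transfer-orbit speed at r₂: v_a = √[μ(2/r₂ − 1/a_t)] = 5.1669 km/s.
Second burn Δv₂ = |v₂ − v_a| = 5.517 km/s.
Δv = Δv₁ + Δv₂ = 9.657 + 5.517 = 15.17 km/s.

Δv = 15.2 km/s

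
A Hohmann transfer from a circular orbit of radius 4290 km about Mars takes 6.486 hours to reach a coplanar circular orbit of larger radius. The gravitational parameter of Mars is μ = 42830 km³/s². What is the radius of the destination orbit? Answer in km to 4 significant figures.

Transfer time t = 6.486 hours = 23349.6 s, and t = π√(a_t³/μ).
So a_t = (μ t²/π²)^(1/3) = (42830 × (23349.6)² / π²)^(1/3) = 13325 km.
Since a_t = (r₁ + r₂)/2, r₂ = 2a_t − r₁ = 2×13325 − 4290 = 22360 km.

r₂ = 22360 km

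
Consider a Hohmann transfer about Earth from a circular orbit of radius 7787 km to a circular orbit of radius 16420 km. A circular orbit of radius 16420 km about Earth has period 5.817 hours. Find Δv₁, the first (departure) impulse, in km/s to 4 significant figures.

Δv₁ = 1.179 km/s

From Kepler's third law T² = 4π²r³/μ at r = 16420 km, T = 5.817 hours = 5.817 × 3600 s = 20941.2 s: μ = 4π²r³/T² = 3.98544×10^5 km³/s².
Transfer-ellipse semi-major axis a_t = (r₁ + r₂)/2 = (7787 + 16420)/2 = 12103.5 km.
On the circular orbit at r = 7787 km, v_c = √(μ/r) = 7.154 km/s.
Vis-viva on the transfer ellipse at r = 7787 km gives v_t = √[μ(2/r − 1/a_t)] = 8.333 km/s.
Δv₁ = |v_t − v_c| = |8.333 − 7.154| = 1.179 km/s.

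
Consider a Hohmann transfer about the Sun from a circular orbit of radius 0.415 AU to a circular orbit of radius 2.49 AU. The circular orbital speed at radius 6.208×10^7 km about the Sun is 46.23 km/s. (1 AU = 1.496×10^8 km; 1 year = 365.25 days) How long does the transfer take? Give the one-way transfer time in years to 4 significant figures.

From the circular-orbit relation v² = μ/r at r = 6.208×10^7 km: μ = v²r = (46.23)² × 6.208×10^7 = 1.32678×10^11 km³/s².
In km: r₁ = 0.415 × 1.496×10^8 = 6.2084×10^7 km; r₂ = 2.49 × 1.496×10^8 = 3.72504×10^8 km.
Semi-major axis of the transfer orbit: a_t = (6.2084×10^7 + 3.72504×10^8)/2 = 2.17294×10^8 km.
Transfer time t = π√(a_t³/μ) = π√((2.17294×10^8)³ / 1.32678×10^11) = 2.7626×10^7 s.
Converting: 2.7626×10^7 s ÷ 3.15576×10^7 s/year (365.25 × 86400) = 0.8754 years.

t = 0.8754 years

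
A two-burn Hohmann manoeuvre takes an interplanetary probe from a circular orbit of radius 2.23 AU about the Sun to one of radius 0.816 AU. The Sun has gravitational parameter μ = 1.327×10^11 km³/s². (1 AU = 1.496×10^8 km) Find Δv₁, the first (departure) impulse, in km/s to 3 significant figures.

In km: r₁ = 2.23 × 1.496×10^8 = 3.33608×10^8 km; r₂ = 0.816 × 1.496×10^8 = 1.220736×10^8 km.
The Hohmann ellipse has a_t = (r₁ + r₂)/2 = 2.278408×10^8 km.
Circular speed at r = 3.33608×10^8 km: v_c = √(μ/r) = 19.9442 km/s.
Vis-viva on the transfer ellipse at r = 3.33608×10^8 km gives v_t = √[μ(2/r − 1/a_t)] = 14.5986 km/s.
Δv₁ = |v_t − v_c| = |14.5986 − 19.9442| = 5.346 km/s.

Δv₁ = 5.35 km/s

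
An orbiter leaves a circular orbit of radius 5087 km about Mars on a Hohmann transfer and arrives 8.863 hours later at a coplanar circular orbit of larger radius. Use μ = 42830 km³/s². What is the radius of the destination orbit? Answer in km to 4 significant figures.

r₂ = 27730 km

Transfer time t = 8.863 hours = 31906.8 s, and t = π√(a_t³/μ).
So a_t = (μ t²/π²)^(1/3) = (42830 × (31906.8)² / π²)^(1/3) = 16409 km.
Since a_t = (r₁ + r₂)/2, r₂ = 2a_t − r₁ = 2×16409 − 5087 = 27731 km.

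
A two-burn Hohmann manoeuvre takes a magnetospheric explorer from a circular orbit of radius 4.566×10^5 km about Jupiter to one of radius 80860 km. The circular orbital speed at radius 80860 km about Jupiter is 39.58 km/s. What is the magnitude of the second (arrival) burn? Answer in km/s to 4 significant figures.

Δv₂ = 12.01 km/s

From the circular-orbit relation v² = μ/r at r = 80860 km: μ = v²r = (39.58)² × 80860 = 1.26673×10^8 km³/s².
The Hohmann ellipse has a_t = (r₁ + r₂)/2 = 2.6873×10^5 km.
On the circular orbit at r = 80860 km, v_c = √(μ/r) = 39.58 km/s.
Vis-viva on the transfer ellipse at r = 80860 km gives v_t = √[μ(2/r − 1/a_t)] = 51.59 km/s.
Δv₂ = |v_t − v_c| = |51.59 − 39.58| = 12.01 km/s.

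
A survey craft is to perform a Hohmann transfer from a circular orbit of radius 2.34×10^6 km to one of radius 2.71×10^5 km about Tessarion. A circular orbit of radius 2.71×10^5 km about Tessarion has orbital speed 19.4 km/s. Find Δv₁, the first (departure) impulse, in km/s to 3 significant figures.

Δv₁ = 3.59 km/s

From the circular-orbit relation v² = μ/r at r = 2.71×10^5 km: μ = v²r = (19.4)² × 2.71×10^5 = 1.01994×10^8 km³/s².
Semi-major axis of the transfer orbit: a_t = (2.340×10^6 + 2.710×10^5)/2 = 1.3055×10^6 km.
On the circular orbit at r = 2.340×10^6 km, v_c = √(μ/r) = 6.602 km/s.
Vis-viva on the transfer ellipse at r = 2.340×10^6 km gives v_t = √[μ(2/r − 1/a_t)] = 3.008 km/s.
Δv₁ = |v_t − v_c| = |3.008 − 6.602| = 3.594 km/s.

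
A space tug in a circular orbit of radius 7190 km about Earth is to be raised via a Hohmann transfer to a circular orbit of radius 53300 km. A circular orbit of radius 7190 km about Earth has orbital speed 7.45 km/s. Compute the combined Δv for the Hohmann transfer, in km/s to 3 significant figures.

From the circular-orbit relation v² = μ/r at r = 7190 km: μ = v²r = (7.45)² × 7190 = 3.99063×10^5 km³/s².
Semi-major axis of the transfer orbit: a_t = (7190 + 53300)/2 = 30245 km.
Circular speed at r₁: v₁ = √(μ/r₁) = √(3.99063×10^5/7190) = 7.450 km/s.
On the transfer ellipse at r₁, v² = μ(2/r − 1/a) gives v_p = √[μ(2/r₁ − 1/a_t)] = 9.890 km/s.
First burn Δv₁ = |v_p − v₁| = 2.440 km/s.
Circular speed at r₂: v₂ = √(μ/r₂) = 2.736 km/s.
Transfer-orbit speed at r₂: v_a = √[μ(2/r₂ − 1/a_t)] = 1.334 km/s.
Second burn Δv₂ = |v₂ − v_a| = 1.402 km/s.
Δv = Δv₁ + Δv₂ = 2.440 + 1.402 = 3.842 km/s.

Δv = 3.84 km/s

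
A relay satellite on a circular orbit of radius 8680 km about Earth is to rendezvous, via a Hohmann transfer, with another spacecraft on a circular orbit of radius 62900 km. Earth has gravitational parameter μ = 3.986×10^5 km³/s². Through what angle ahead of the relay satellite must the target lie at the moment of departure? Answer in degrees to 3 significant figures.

φ = 103°

Transfer-ellipse semi-major axis a_t = (r₁ + r₂)/2 = (8680 + 62900)/2 = 35790 km.
Transfer time t = π√(a_t³/μ) = 33692 s.
Target angular speed ω₂ = √(μ/r₂³) = 4.0021×10^-5 rad/s.
Angle swept by the target during transfer: ω₂·t = 1.3484 rad = 77.26°.
The relay satellite traverses 180° on the transfer ellipse, so the target must lead by 180° − 77.26° = 103°.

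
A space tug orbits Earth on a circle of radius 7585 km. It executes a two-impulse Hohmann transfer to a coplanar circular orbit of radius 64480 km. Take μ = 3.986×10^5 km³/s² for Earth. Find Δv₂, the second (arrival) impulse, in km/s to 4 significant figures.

Δv₂ = 1.346 km/s

Semi-major axis of the transfer orbit: a_t = (7585 + 64480)/2 = 36032.5 km.
Circular speed at r = 64480 km: v_c = √(μ/r) = 2.4863 km/s.
Vis-viva on the transfer ellipse at r = 64480 km gives v_t = √[μ(2/r − 1/a_t)] = 1.1407 km/s.
Δv₂ = |v_t − v_c| = |1.1407 − 2.4863| = 1.346 km/s.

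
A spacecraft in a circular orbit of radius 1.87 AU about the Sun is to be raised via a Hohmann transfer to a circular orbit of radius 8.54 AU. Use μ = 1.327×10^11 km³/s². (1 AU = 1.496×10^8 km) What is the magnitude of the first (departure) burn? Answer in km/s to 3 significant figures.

Δv₁ = 6.12 km/s

In km: r₁ = 1.87 × 1.496×10^8 = 2.79752×10^8 km; r₂ = 8.54 × 1.496×10^8 = 1.277584×10^9 km.
Transfer-ellipse semi-major axis a_t = (r₁ + r₂)/2 = (2.79752×10^8 + 1.277584×10^9)/2 = 7.78668×10^8 km.
Circular speed at r = 2.79752×10^8 km: v_c = √(μ/r) = 21.780 km/s.
Vis-viva on the transfer ellipse at r = 2.79752×10^8 km gives v_t = √[μ(2/r − 1/a_t)] = 27.898 km/s.
Δv₁ = |v_t − v_c| = |27.898 − 21.780| = 6.118 km/s.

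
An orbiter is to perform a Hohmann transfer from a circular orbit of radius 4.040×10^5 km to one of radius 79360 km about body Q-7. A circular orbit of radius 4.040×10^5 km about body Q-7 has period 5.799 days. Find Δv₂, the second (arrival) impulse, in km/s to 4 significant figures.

Δv₂ = 3.348 km/s

From Kepler's third law T² = 4π²r³/μ at r = 4.040×10^5 km, T = 5.799 days = 5.799 × 86400 s = 5.010336×10^5 s: μ = 4π²r³/T² = 1.03698×10^7 km³/s².
The Hohmann ellipse has a_t = (r₁ + r₂)/2 = 2.4168×10^5 km.
On the circular orbit at r = 79360 km, v_c = √(μ/r) = 11.431 km/s.
Transfer-orbit speed at the same r (vis-viva, a = a_t): v_t = √[μ(2/r − 1/a_t)] = 14.779 km/s.
Δv₂ = |v_t − v_c| = |14.779 − 11.431| = 3.348 km/s.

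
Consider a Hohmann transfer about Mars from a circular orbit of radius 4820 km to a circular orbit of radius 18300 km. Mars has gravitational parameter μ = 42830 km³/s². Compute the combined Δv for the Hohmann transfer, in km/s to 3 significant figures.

Semi-major axis of the transfer orbit: a_t = (4820 + 18300)/2 = 11560 km.
At r₁ the circular-orbit speed is v₁ = √(μ/r₁) = 2.980921 km/s.
On the transfer ellipse at r₁, vis-viva equation gives v_p = √[μ(2/r₁ − 1/a_t)] = 3.750569 km/s.
First burn Δv₁ = |v_p − v₁| = 0.7696 km/s.
Circular speed at r₂: v₂ = √(μ/r₂) = 1.52985 km/s.
Transfer-orbit speed at r₂: v_a = √[μ(2/r₂ − 1/a_t)] = 0.987855 km/s.
Second burn Δv₂ = |v₂ − v_a| = 0.5420 km/s.
Δv = Δv₁ + Δv₂ = 0.7696 + 0.5420 = 1.312 km/s.

Δv = 1.31 km/s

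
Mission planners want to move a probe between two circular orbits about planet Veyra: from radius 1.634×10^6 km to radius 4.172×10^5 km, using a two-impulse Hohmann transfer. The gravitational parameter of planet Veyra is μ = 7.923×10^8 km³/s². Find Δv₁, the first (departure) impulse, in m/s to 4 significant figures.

Semi-major axis of the transfer orbit: a_t = (1.634×10^6 + 4.172×10^5)/2 = 1.0256×10^6 km.
Circular speed at r = 1.634×10^6 km: v_c = √(μ/r) = 22.020 km/s.
Transfer-orbit speed at the same r (vis-viva, a = a_t): v_t = √[μ(2/r − 1/a_t)] = 14.044 km/s.
Δv₁ = |v_t − v_c| = |14.044 − 22.020| = 7.976 km/s.

Δv₁ = 7976 m/s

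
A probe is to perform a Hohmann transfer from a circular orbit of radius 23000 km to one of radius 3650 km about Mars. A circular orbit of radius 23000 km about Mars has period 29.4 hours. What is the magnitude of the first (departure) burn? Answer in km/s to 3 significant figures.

From Kepler's third law T² = 4π²r³/μ at r = 23000 km, T = 29.4 hours = 29.4 × 3600 s = 1.0584×10^5 s: μ = 4π²r³/T² = 42878.9 km³/s².
The Hohmann ellipse has a_t = (r₁ + r₂)/2 = 13325 km.
On the circular orbit at r = 23000 km, v_c = √(μ/r) = 1.3654 km/s.
Vis-viva on the transfer ellipse at r = 23000 km gives v_t = √[μ(2/r − 1/a_t)] = 0.71461 km/s.
Δv₁ = |v_t − v_c| = |0.71461 − 1.3654| = 0.6508 km/s.

Δv₁ = 0.651 km/s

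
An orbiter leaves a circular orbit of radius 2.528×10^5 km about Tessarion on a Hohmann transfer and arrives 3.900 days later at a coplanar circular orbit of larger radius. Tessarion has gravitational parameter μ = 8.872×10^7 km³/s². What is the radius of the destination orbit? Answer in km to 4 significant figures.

r₂ = 1.761×10^6 km

Transfer time t = 3.900 days = 3.3696×10^5 s, and t = π√(a_t³/μ).
So a_t = (μ t²/π²)^(1/3) = (8.872×10^7 × (3.3696×10^5)² / π²)^(1/3) = 1.0068×10^6 km.
Since a_t = (r₁ + r₂)/2, r₂ = 2a_t − r₁ = 2×1.0068×10^6 − 2.528×10^5 = 1.7608×10^6 km.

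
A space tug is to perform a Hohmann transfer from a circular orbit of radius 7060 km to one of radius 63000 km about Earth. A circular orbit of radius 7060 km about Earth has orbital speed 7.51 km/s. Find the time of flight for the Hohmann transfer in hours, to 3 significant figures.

t = 9.07 hours

From the circular-orbit relation v² = μ/r at r = 7060 km: μ = v²r = (7.51)² × 7060 = 3.98185×10^5 km³/s².
Semi-major axis of the transfer orbit: a_t = (7060 + 63000)/2 = 35030 km.
Half the transfer-orbit period gives t = π√(a_t³/μ) = 32640 s.
Converting: 32640 s ÷ 3600 s/hour = 9.07 hours.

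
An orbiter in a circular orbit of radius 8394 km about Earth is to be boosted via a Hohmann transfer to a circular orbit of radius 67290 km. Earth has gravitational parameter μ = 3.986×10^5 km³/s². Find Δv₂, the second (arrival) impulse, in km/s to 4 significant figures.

Δv₂ = 1.288 km/s

Semi-major axis of the transfer orbit: a_t = (8394 + 67290)/2 = 37842 km.
On the circular orbit at r = 67290 km, v_c = √(μ/r) = 2.434 km/s.
Vis-viva on the transfer ellipse at r = 67290 km gives v_t = √[μ(2/r − 1/a_t)] = 1.146 km/s.
Δv₂ = |v_t − v_c| = |1.146 − 2.434| = 1.288 km/s.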